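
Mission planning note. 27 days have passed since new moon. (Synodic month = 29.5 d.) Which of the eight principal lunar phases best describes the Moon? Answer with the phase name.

At 27/29.5 of the cycle, θ ≈ 329° — the waning crescent range.

waning crescent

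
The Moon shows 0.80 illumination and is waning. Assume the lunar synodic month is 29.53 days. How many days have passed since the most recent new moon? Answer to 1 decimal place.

From f = (1 − cos θ)/2: cos θ = 1 − 2×0.80 = -0.600; arccos → 126.9°.
A waning Moon lies in 180°–360°, so θ = 360° − 126.9° = 233.1°.
That fraction of the synodic month is 233.1/360 × 29.53 d ≈ 19.12 d.

19.1 days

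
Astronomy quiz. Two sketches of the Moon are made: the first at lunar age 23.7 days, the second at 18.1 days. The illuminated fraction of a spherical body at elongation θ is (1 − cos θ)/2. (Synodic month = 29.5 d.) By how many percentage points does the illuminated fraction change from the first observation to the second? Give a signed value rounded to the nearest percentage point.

First observation: θ = 360°·23.7/29.5 = 289.2°, so f = 0.335.
Second observation: θ = 220.9°, f = 0.878.
Δf = 0.878 − 0.335 = +0.543, i.e. +54 pp.

+54 pp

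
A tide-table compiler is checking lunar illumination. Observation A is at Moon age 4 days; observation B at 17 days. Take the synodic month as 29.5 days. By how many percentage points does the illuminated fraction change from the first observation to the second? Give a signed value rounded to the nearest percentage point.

First observation: θ = 360°·4/29.5 = 48.8°, so f = 0.171.
Second observation: θ = 207.5°, f = 0.944.
Δf = 0.944 − 0.171 = +0.773, i.e. +77 pp.

+77 percentage points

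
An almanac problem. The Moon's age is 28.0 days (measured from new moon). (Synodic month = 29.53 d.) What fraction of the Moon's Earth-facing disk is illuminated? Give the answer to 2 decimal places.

0.03

Elongation θ = 360° × 28.0/29.53 ≈ 341.3°.
With cos θ = 0.947, the lit fraction is (1 − 0.947)/2 ≈ 0.026.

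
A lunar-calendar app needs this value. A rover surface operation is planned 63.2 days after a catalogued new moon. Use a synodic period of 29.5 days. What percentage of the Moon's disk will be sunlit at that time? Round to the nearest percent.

19%

63.2/29.5 = 2.142 lunations, so 2 complete cycles and 4.20 d into the next.
Elongation θ = 360° × 4.20/29.5 ≈ 51.3°.
With cos θ = 0.626, the lit fraction is (1 − 0.626)/2 ≈ 0.187, so 19%.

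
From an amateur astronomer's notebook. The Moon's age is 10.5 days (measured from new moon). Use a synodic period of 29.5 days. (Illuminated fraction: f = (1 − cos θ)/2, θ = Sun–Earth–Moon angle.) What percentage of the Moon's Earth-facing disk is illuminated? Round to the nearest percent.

Elongation θ = 360° × 10.5/29.5 ≈ 128.1°.
With cos θ = (-0.618), the lit fraction is (1 − (-0.618))/2 ≈ 0.809, so 81%.

81%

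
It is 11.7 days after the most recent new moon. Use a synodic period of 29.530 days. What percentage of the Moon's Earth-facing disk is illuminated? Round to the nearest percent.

Elongation θ = 360° × 11.7/29.530 ≈ 142.6°.
cos 142.6° = (-0.795), so f = (1 − (-0.795))/2 = 0.897, so 90%.

90%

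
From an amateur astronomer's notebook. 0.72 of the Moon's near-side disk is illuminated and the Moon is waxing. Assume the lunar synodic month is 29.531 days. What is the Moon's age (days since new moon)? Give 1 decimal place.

cos θ = 1 − 2f = -0.440, giving a principal value of 116.1°.
Waxing ⇒ before full, so θ = 116.1°.
That fraction of the synodic month is 116.1/360 × 29.531 d ≈ 9.52 d.

9.5 days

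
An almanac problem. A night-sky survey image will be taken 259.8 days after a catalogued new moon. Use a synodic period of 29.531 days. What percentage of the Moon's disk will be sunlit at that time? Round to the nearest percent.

35%

259.8/29.531 = 8.798 lunations, so 8 complete cycles and 23.55 d into the next.
Elongation θ = 360° × 23.55/29.531 ≈ 287.1°.
With cos θ = 0.294, the lit fraction is (1 − 0.294)/2 ≈ 0.353, so 35%.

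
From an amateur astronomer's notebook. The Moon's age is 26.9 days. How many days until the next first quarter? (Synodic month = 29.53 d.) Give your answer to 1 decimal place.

10.0 days

First quarter occurs at elongation 90°, i.e. at age 29.53 × 90/360 = 7.383 d.
Already past this cycle's first quarter; the next is at 7.383 + 29.53 = 36.913 d, so 36.913 − 26.9 = 10.013 days.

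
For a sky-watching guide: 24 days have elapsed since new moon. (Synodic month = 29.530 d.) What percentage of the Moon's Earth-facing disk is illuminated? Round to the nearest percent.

Elongation θ = 360° × 24/29.530 ≈ 292.6°.
With cos θ = 0.384, the lit fraction is (1 − 0.384)/2 ≈ 0.308, so 31%.

31%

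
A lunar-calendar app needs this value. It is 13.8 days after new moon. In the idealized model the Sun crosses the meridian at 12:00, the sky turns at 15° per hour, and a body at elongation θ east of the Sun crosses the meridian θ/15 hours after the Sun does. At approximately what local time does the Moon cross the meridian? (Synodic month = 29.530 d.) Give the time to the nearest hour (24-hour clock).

The Moon has covered 13.8/29.530 of its cycle, so θ ≈ 360° × 13.8/29.530 = 168.2°.
The Moon trails the Sun by θ/15 = 168.2/15 ≈ 11.22 hours.
12:00 + 11.22 h ≈ 23:13 → 23:00 to the nearest hour.

23:00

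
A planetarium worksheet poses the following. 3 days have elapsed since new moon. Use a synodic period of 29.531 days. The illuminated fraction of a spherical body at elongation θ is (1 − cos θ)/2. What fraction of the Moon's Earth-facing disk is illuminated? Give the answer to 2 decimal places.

0.10

The Moon has covered 3/29.531 of its cycle, so θ ≈ 360° × 3/29.531 = 36.6°.
With cos θ = 0.803, the lit fraction is (1 − 0.803)/2 ≈ 0.098.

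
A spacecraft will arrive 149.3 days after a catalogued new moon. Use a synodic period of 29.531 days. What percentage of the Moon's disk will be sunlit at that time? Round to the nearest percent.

Reduce mod P: 149.3 − 5×29.531 = 1.65 d into the current lunation.
Phase angle: θ = 360°·(1.65 d)/(29.531 d) = 20.1°.
cos 20.1° = 0.939, so f = (1 − 0.939)/2 = 0.030, so 3%.

3%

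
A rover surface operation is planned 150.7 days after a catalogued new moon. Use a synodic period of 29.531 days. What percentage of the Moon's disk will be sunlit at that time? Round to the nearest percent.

Reduce mod P: 150.7 − 5×29.531 = 3.04 d into the current lunation.
The Moon has covered 3.04/29.531 of its cycle, so θ ≈ 360° × 3.04/29.531 = 37.1°.
Illuminated fraction = (1 − cos 37.1°)/2 = (1 − 0.797)/2 ≈ 0.101, so 10%.

10%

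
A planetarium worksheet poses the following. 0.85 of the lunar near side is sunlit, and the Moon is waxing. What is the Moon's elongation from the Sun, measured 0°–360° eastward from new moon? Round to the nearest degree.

134°

From f = (1 − cos θ)/2: cos θ = 1 − 2×0.85 = -0.700; arccos → 134.4°.
Waxing ⇒ before full, so θ = 134.4°.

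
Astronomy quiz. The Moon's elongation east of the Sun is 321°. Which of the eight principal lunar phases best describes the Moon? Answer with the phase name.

waning crescent

The waning crescent sector spans roughly 292°–338°; 321° falls inside it.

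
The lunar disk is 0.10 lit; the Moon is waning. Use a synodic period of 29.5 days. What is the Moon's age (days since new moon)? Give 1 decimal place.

Invert f = (1 − cos θ)/2 to get cos θ = 1 − 2(0.10) = 0.800, hence θ₀ = arccos 0.800 = 36.9°.
Since the Moon is past full (waning), take the reflex angle: θ = 360° − 36.9° = 323.1°.
That fraction of the synodic month is 323.1/360 × 29.5 d ≈ 26.48 d.

26.5 days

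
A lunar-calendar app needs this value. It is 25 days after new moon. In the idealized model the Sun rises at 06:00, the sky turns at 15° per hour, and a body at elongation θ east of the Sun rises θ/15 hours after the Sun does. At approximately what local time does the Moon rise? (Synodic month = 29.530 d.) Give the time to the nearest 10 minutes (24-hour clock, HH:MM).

Phase angle: θ = 360°·(25 d)/(29.530 d) = 304.8°.
At 15° of sky rotation per hour, 304.8° corresponds to a 20.32 h lag.
06:00 + 20.318 h ≈ 02:19 → 02:20 to the nearest ten minutes.

02:20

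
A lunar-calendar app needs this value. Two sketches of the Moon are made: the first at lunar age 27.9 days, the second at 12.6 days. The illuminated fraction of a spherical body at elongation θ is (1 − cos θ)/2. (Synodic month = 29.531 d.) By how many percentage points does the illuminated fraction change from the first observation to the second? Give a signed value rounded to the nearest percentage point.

+92 percentage points

First observation: θ = 360°·27.9/29.531 = 340.1°, so f = 0.030.
Second observation: θ = 153.6°, f = 0.948.
Δf = 0.948 − 0.030 = +0.918, i.e. +92 pp.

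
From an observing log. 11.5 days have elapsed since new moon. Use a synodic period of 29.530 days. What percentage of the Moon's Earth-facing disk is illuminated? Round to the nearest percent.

88%

Elongation θ = 360° × 11.5/29.530 ≈ 140.2°.
With cos θ = (-0.768), the lit fraction is (1 − (-0.768))/2 ≈ 0.884, so 88%.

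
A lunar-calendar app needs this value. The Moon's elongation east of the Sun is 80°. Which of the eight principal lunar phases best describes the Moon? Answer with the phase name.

first quarter

The first quarter sector spans roughly 68°–112°; 80° falls inside it.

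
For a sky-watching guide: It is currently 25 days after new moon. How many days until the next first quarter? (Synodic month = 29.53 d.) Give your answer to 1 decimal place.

11.9 days

First quarter is 0.25 of the way through the cycle: age 0.25 × 29.53 = 7.383 d.
This lunation's first quarter (7.383 d) has passed, so add one period: 36.913 − 25 = 11.913 days.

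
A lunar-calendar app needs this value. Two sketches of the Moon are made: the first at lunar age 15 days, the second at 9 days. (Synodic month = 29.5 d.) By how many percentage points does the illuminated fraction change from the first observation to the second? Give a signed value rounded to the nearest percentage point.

-33 pp

θ₁ = 360° × 15/29.5 = 183.1°, f₁ = (1 − cos θ₁)/2 = 0.999.
θ₂ = 360° × 9/29.5 = 109.8°, f₂ = (1 − cos θ₂)/2 = 0.670.
Change = f₂ − f₁ = -0.330 → -33 percentage points.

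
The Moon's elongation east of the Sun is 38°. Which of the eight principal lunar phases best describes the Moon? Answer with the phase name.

waxing crescent

The waxing crescent sector spans roughly 22°–68°; 38° falls inside it.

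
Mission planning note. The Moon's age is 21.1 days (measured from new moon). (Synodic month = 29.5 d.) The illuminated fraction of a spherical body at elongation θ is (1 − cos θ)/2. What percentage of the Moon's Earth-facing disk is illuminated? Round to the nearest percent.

Phase angle: θ = 360°·(21.1 d)/(29.5 d) = 257.5°.
Illuminated fraction = (1 − cos 257.5°)/2 = (1 − (-0.217))/2 ≈ 0.608, so 61%.

61%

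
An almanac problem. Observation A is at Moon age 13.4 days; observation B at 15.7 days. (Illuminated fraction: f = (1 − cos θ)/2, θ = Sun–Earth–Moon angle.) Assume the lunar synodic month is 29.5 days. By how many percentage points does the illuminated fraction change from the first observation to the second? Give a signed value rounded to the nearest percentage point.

+1 pp

θ₁ = 360° × 13.4/29.5 = 163.5°, f₁ = (1 − cos θ₁)/2 = 0.979.
θ₂ = 360° × 15.7/29.5 = 191.6°, f₂ = (1 − cos θ₂)/2 = 0.990.
Change = f₂ − f₁ = +0.010 → +1 percentage points.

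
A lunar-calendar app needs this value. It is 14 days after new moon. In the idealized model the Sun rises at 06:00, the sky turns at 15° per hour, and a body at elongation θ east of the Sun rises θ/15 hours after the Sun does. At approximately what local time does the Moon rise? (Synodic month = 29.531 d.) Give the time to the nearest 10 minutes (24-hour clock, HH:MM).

17:20

Phase angle: θ = 360°·(14 d)/(29.531 d) = 170.7°.
Delay after the Sun = 170.7° / (15°/h) ≈ 11.38 h.
06:00 + 11.378 h ≈ 17:23 → 17:20 to the nearest ten minutes.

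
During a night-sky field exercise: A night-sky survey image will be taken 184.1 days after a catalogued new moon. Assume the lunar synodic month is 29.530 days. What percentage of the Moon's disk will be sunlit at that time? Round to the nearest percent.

45%

184.1 d spans 6 complete synodic months (6 × 29.530 = 177.18 d) plus 6.92 d.
Elongation θ = 360° × 6.92/29.530 ≈ 84.4°.
With cos θ = 0.098, the lit fraction is (1 − 0.098)/2 ≈ 0.451, so 45%.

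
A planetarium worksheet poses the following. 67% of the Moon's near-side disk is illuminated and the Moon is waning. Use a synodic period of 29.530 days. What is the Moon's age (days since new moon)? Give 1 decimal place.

From f = (1 − cos θ)/2: cos θ = 1 − 2×0.67 = -0.340; arccos → 109.9°.
Since the Moon is past full (waning), take the reflex angle: θ = 360° − 109.9° = 250.1°.
At 360°/29.530 d per day, 250.1° corresponds to 20.52 days.

20.5 days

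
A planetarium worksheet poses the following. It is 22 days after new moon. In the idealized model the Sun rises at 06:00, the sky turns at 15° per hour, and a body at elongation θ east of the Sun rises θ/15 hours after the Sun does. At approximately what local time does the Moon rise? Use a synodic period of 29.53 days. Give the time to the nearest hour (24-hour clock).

00:00

The Moon has covered 22/29.53 of its cycle, so θ ≈ 360° × 22/29.53 = 268.2°.
Delay after the Sun = 268.2° / (15°/h) ≈ 17.88 h.
06:00 + 17.88 h ≈ 23:53 → 00:00 to the nearest hour.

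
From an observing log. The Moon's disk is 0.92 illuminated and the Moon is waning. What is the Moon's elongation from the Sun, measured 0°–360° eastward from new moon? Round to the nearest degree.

213°

cos θ = 1 − 2f = -0.840, giving a principal value of 147.1°.
A waning Moon lies in 180°–360°, so θ = 360° − 147.1° = 212.9°.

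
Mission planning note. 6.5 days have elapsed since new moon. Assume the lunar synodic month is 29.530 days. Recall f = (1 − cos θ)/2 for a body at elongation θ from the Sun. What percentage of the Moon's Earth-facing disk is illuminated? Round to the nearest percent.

41%

Elongation θ = 360° × 6.5/29.530 ≈ 79.2°.
cos 79.2° = 0.187, so f = (1 − 0.187)/2 = 0.407, so 41%.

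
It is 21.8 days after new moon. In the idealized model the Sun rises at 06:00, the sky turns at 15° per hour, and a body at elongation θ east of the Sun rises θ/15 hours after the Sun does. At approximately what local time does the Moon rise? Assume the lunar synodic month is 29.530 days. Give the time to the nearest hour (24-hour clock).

00:00

Phase angle: θ = 360°·(21.8 d)/(29.530 d) = 265.8°.
The Moon trails the Sun by θ/15 = 265.8/15 ≈ 17.72 hours.
06:00 + 17.72 h ≈ 23:43 → 00:00 to the nearest hour.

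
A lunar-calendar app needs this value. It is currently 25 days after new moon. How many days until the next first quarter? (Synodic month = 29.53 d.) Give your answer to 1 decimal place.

11.9 days

First quarter is 0.25 of the way through the cycle: age 0.25 × 29.53 = 7.383 d.
Already past this cycle's first quarter; the next is at 7.383 + 29.53 = 36.913 d, so 36.913 − 25 = 11.913 days.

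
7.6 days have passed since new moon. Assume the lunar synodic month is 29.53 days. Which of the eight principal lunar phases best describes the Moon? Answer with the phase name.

first quarter

θ ≈ 360° × 7.6/29.53 = 93°, which falls in the first quarter sector.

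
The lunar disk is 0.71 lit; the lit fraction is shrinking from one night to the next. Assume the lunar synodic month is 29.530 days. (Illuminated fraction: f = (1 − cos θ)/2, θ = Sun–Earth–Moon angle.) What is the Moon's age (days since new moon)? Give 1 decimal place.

20.1 days

Invert f = (1 − cos θ)/2 to get cos θ = 1 − 2(0.71) = -0.420, hence θ₀ = arccos -0.420 = 114.8°.
Since the Moon is past full (waning), take the reflex angle: θ = 360° − 114.8° = 245.2°.
That fraction of the synodic month is 245.2/360 × 29.530 d ≈ 20.11 d.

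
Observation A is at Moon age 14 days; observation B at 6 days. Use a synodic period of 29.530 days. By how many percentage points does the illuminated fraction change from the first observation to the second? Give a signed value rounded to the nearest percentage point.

-64 pp

First observation: θ = 360°·14/29.530 = 170.7°, so f = 0.993.
Second observation: θ = 73.1°, f = 0.355.
Δf = 0.355 − 0.993 = -0.638, i.e. -64 pp.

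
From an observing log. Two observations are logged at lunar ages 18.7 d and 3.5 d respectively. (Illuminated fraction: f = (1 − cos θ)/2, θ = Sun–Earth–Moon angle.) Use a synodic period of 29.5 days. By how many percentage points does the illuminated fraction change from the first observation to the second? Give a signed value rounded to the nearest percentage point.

-70 pp

First observation: θ = 360°·18.7/29.5 = 228.2°, so f = 0.833.
Second observation: θ = 42.7°, f = 0.133.
Δf = 0.133 − 0.833 = -0.701, i.e. -70 pp.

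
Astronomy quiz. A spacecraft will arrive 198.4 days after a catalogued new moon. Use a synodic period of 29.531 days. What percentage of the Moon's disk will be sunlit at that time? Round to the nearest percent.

60%

198.4/29.531 = 6.718 lunations, so 6 complete cycles and 21.21 d into the next.
The Moon has covered 21.21/29.531 of its cycle, so θ ≈ 360° × 21.21/29.531 = 258.6°.
With cos θ = (-0.197), the lit fraction is (1 − (-0.197))/2 ≈ 0.599, so 60%.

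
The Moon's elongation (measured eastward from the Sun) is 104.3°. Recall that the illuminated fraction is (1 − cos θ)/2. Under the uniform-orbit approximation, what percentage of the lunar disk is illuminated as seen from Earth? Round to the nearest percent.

f = (1 − cos 104.3°)/2 = (1 − (-0.247))/2 ≈ 0.623, i.e. 62%.

62%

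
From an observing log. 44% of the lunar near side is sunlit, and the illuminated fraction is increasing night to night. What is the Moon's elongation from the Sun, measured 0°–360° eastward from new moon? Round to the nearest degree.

From f = (1 − cos θ)/2: cos θ = 1 − 2×0.44 = 0.120; arccos → 83.1°.
Waxing ⇒ before full, so θ = 83.1°.

83°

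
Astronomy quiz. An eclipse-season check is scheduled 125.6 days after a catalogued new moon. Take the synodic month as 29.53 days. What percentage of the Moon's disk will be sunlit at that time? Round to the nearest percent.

51%

125.6/29.53 = 4.253 lunations, so 4 complete cycles and 7.48 d into the next.
Elongation θ = 360° × 7.48/29.53 ≈ 91.2°.
cos 91.2° = (-0.021), so f = (1 − (-0.021))/2 = 0.510, so 51%.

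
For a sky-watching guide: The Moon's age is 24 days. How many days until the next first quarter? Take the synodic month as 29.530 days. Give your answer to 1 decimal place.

First quarter occurs at elongation 90°, i.e. at age 29.530 × 90/360 = 7.383 d.
Already past this cycle's first quarter; the next is at 7.383 + 29.530 = 36.913 d, so 36.913 − 24 = 12.913 days.

12.9 days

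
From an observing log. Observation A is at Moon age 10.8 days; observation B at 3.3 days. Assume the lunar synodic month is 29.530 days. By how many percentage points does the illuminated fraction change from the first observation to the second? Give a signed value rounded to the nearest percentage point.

-71 pp

First observation: θ = 360°·10.8/29.530 = 131.7°, so f = 0.832.
Second observation: θ = 40.2°, f = 0.118.
Δf = 0.118 − 0.832 = -0.714, i.e. -71 pp.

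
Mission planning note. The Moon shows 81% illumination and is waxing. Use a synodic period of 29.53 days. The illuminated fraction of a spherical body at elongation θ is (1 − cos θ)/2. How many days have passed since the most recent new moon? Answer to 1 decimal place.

10.5 days

cos θ = 1 − 2f = -0.620, giving a principal value of 128.3°.
Waxing ⇒ before full, so θ = 128.3°.
At 360°/29.53 d per day, 128.3° corresponds to 10.53 days.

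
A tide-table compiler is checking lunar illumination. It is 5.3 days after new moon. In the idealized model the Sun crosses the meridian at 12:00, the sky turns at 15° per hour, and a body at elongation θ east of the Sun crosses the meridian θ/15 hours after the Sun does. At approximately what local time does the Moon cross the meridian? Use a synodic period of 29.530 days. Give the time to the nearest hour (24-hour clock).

16:00

The Moon has covered 5.3/29.530 of its cycle, so θ ≈ 360° × 5.3/29.530 = 64.6°.
At 15° of sky rotation per hour, 64.6° corresponds to a 4.31 h lag.
12:00 + 4.31 h ≈ 16:18 → 16:00 to the nearest hour.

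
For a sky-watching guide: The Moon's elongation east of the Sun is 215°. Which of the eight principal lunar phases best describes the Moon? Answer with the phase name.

The waning gibbous sector spans roughly 202°–248°; 215° falls inside it.

waning gibbous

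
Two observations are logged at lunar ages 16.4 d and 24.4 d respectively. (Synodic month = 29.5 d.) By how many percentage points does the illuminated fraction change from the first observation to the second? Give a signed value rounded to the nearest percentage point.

-70 percentage points

θ₁ = 360° × 16.4/29.5 = 200.1°, f₁ = (1 − cos θ₁)/2 = 0.969.
θ₂ = 360° × 24.4/29.5 = 297.8°, f₂ = (1 − cos θ₂)/2 = 0.267.
Change = f₂ − f₁ = -0.702 → -70 percentage points.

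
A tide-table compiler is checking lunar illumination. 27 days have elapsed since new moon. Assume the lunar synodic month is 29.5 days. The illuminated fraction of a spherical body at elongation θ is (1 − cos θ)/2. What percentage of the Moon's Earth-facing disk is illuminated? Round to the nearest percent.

7%

The Moon has covered 27/29.5 of its cycle, so θ ≈ 360° × 27/29.5 = 329.5°.
With cos θ = 0.862, the lit fraction is (1 − 0.862)/2 ≈ 0.069, so 7%.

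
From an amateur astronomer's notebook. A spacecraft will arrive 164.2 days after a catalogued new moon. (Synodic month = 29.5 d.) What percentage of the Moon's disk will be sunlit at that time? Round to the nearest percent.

Reduce mod P: 164.2 − 5×29.5 = 16.70 d into the current lunation.
The Moon has covered 16.70/29.5 of its cycle, so θ ≈ 360° × 16.70/29.5 = 203.8°.
With cos θ = (-0.915), the lit fraction is (1 − (-0.915))/2 ≈ 0.957, so 96%.

96%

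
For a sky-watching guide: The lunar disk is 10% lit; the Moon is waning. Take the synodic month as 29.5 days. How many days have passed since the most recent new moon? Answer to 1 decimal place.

From f = (1 − cos θ)/2: cos θ = 1 − 2×0.10 = 0.800; arccos → 36.9°.
A waning Moon lies in 180°–360°, so θ = 360° − 36.9° = 323.1°.
That fraction of the synodic month is 323.1/360 × 29.5 d ≈ 26.48 d.

26.5 days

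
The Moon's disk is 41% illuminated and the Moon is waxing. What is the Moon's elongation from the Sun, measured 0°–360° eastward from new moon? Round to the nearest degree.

Invert f = (1 − cos θ)/2 to get cos θ = 1 − 2(0.41) = 0.180, hence θ₀ = arccos 0.180 = 79.6°.
Before full moon the principal value applies: θ = 79.6°.

80°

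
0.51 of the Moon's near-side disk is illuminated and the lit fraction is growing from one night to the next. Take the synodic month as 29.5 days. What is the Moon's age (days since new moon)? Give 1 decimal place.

7.5 days

Invert f = (1 − cos θ)/2 to get cos θ = 1 − 2(0.51) = -0.020, hence θ₀ = arccos -0.020 = 91.1°.
Before full moon the principal value applies: θ = 91.1°.
Age = 29.5 × 91.1°/360° ≈ 7.47 days.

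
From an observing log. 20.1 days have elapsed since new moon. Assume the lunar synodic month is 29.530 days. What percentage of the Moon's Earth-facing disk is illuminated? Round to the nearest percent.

71%

The Moon has covered 20.1/29.530 of its cycle, so θ ≈ 360° × 20.1/29.530 = 245.0°.
With cos θ = (-0.422), the lit fraction is (1 − (-0.422))/2 ≈ 0.711, so 71%.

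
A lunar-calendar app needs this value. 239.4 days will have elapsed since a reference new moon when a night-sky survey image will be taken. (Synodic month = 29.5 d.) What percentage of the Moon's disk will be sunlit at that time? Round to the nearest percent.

13%

Reduce mod P: 239.4 − 8×29.5 = 3.40 d into the current lunation.
Elongation θ = 360° × 3.40/29.5 ≈ 41.5°.
With cos θ = 0.749, the lit fraction is (1 − 0.749)/2 ≈ 0.125, so 13%.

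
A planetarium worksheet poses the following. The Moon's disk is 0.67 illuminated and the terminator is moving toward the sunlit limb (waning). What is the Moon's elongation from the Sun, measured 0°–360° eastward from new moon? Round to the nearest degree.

250°

Invert f = (1 − cos θ)/2 to get cos θ = 1 − 2(0.67) = -0.340, hence θ₀ = arccos -0.340 = 109.9°.
A waning Moon lies in 180°–360°, so θ = 360° − 109.9° = 250.1°.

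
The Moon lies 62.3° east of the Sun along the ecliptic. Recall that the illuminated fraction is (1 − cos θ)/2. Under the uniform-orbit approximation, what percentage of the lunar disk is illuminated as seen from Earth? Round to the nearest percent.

27%

Half-versine of 62.3°: (1 − 0.465)/2 = 0.268, i.e. 27%.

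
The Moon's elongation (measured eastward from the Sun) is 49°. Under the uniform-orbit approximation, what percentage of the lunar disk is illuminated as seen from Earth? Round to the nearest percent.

Half-versine of 49°: (1 − 0.656)/2 = 0.172, i.e. 17%.

17%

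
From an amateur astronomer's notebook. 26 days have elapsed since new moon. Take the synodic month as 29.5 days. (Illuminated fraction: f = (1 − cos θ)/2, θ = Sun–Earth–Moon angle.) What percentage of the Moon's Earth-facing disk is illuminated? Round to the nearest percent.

Phase angle: θ = 360°·(26 d)/(29.5 d) = 317.3°.
cos 317.3° = 0.735, so f = (1 − 0.735)/2 = 0.133, so 13%.

13%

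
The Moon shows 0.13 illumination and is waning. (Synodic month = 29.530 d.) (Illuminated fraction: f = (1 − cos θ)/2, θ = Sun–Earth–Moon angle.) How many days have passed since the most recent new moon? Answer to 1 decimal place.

26.1 days

From f = (1 − cos θ)/2: cos θ = 1 − 2×0.13 = 0.740; arccos → 42.3°.
Waning ⇒ past full, so θ = 360° − 42.3° = 317.7°.
At 360°/29.530 d per day, 317.7° corresponds to 26.06 days.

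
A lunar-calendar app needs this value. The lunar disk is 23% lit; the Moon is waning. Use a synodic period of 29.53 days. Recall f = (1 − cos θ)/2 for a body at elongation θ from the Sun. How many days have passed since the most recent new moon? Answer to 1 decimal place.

From f = (1 − cos θ)/2: cos θ = 1 − 2×0.23 = 0.540; arccos → 57.3°.
A waning Moon lies in 180°–360°, so θ = 360° − 57.3° = 302.7°.
At 360°/29.53 d per day, 302.7° corresponds to 24.83 days.

24.8 days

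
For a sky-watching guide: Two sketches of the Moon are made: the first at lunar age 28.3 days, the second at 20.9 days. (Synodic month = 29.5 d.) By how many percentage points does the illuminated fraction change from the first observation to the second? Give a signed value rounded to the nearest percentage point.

+61 pp

θ₁ = 360° × 28.3/29.5 = 345.4°, f₁ = (1 − cos θ₁)/2 = 0.016.
θ₂ = 360° × 20.9/29.5 = 255.1°, f₂ = (1 − cos θ₂)/2 = 0.629.
Change = f₂ − f₁ = +0.613 → +61 percentage points.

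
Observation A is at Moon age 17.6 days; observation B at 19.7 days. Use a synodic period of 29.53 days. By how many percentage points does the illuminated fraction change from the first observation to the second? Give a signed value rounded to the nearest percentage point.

θ₁ = 360° × 17.6/29.53 = 214.6°, f₁ = (1 − cos θ₁)/2 = 0.912.
θ₂ = 360° × 19.7/29.53 = 240.2°, f₂ = (1 − cos θ₂)/2 = 0.749.
Change = f₂ − f₁ = -0.163 → -16 percentage points.

-16 pp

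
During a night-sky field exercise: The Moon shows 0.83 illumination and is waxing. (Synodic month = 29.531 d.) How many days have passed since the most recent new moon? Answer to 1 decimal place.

10.8 days

cos θ = 1 − 2f = -0.660, giving a principal value of 131.3°.
Waxing ⇒ before full, so θ = 131.3°.
At 360°/29.531 d per day, 131.3° corresponds to 10.77 days.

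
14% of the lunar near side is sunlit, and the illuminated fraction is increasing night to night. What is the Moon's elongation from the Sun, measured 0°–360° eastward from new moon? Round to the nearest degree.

From f = (1 − cos θ)/2: cos θ = 1 − 2×0.14 = 0.720; arccos → 43.9°.
Before full moon the principal value applies: θ = 43.9°.

44°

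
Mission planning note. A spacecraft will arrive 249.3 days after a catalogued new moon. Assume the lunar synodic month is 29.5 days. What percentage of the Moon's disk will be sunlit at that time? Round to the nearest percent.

98%

249.3 d spans 8 complete synodic months (8 × 29.5 = 236.00 d) plus 13.30 d.
The Moon has covered 13.30/29.5 of its cycle, so θ ≈ 360° × 13.30/29.5 = 162.3°.
Illuminated fraction = (1 − cos 162.3°)/2 = (1 − (-0.953))/2 ≈ 0.976, so 98%.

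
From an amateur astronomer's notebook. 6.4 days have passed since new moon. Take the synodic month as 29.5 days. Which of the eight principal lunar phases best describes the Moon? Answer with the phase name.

θ ≈ 360° × 6.4/29.5 = 78°, which falls in the first quarter sector.

first quarter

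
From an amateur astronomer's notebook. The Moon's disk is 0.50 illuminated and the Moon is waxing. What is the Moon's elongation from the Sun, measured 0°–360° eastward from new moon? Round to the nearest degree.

90°

cos θ = 1 − 2f = 0.000, giving a principal value of 90.0°.
Waxing ⇒ before full, so θ = 90.0°.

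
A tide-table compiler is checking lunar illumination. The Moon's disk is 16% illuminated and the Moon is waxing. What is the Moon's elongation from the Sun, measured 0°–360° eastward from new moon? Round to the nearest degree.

From f = (1 − cos θ)/2: cos θ = 1 − 2×0.16 = 0.680; arccos → 47.2°.
The Moon is waxing (0°–180°), so θ = 47.2° directly.

47°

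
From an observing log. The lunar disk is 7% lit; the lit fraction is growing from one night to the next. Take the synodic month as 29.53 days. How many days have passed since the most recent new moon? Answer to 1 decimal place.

2.5 days

From f = (1 − cos θ)/2: cos θ = 1 − 2×0.07 = 0.860; arccos → 30.7°.
Waxing ⇒ before full, so θ = 30.7°.
That fraction of the synodic month is 30.7/360 × 29.53 d ≈ 2.52 d.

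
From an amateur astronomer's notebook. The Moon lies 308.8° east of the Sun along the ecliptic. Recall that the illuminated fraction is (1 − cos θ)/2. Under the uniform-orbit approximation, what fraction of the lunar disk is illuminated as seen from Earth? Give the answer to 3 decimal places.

0.187

Half-versine of 308.8°: (1 − 0.627)/2 = 0.187.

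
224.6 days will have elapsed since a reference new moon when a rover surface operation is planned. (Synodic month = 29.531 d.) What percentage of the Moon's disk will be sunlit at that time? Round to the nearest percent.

224.6 d spans 7 complete synodic months (7 × 29.531 = 206.72 d) plus 17.88 d.
Phase angle: θ = 360°·(17.88 d)/(29.531 d) = 218.0°.
cos 218.0° = (-0.788), so f = (1 − (-0.788))/2 = 0.894, so 89%.

89%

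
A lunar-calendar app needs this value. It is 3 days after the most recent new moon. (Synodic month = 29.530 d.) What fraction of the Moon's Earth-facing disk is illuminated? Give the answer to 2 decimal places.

0.10

The Moon has covered 3/29.530 of its cycle, so θ ≈ 360° × 3/29.530 = 36.6°.
Illuminated fraction = (1 − cos 36.6°)/2 = (1 − 0.803)/2 ≈ 0.098.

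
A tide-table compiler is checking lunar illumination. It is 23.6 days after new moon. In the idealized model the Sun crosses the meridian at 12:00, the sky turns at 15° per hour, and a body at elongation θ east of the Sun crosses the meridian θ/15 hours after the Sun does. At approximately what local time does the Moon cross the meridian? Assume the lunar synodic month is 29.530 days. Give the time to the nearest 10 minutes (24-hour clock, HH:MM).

Elongation θ = 360° × 23.6/29.530 ≈ 287.7°.
The Moon trails the Sun by θ/15 = 287.7/15 ≈ 19.18 hours.
12:00 + 19.180 h ≈ 07:11 → 07:10 to the nearest ten minutes.

07:10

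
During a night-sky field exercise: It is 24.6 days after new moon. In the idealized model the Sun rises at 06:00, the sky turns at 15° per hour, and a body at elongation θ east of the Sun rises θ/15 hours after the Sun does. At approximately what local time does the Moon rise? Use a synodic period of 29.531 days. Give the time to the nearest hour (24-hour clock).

The Moon has covered 24.6/29.531 of its cycle, so θ ≈ 360° × 24.6/29.531 = 299.9°.
At 15° of sky rotation per hour, 299.9° corresponds to a 19.99 h lag.
06:00 + 19.99 h ≈ 02:00 → 02:00 to the nearest hour.

02:00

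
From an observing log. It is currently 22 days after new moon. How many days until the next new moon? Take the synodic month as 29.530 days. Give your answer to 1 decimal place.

The next new moon completes the synodic month: 29.530 − 22 = 7.530 days.

7.5 days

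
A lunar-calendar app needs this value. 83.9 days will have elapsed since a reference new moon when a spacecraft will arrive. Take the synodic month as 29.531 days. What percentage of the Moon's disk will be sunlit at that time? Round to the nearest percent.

83.9/29.531 = 2.841 lunations, so 2 complete cycles and 24.84 d into the next.
The Moon has covered 24.84/29.531 of its cycle, so θ ≈ 360° × 24.84/29.531 = 302.8°.
Illuminated fraction = (1 − cos 302.8°)/2 = (1 − 0.542)/2 ≈ 0.229, so 23%.

23%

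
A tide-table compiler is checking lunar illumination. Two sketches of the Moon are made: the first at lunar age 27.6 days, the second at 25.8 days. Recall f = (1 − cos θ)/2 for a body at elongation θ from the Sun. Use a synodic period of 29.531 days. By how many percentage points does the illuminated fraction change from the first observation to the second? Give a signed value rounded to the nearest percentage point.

θ₁ = 360° × 27.6/29.531 = 336.5°, f₁ = (1 − cos θ₁)/2 = 0.042.
θ₂ = 360° × 25.8/29.531 = 314.5°, f₂ = (1 − cos θ₂)/2 = 0.149.
Change = f₂ − f₁ = +0.108 → +11 percentage points.

+11 pp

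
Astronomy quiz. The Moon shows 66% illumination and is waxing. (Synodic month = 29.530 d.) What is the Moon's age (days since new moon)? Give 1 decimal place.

From f = (1 − cos θ)/2: cos θ = 1 − 2×0.66 = -0.320; arccos → 108.7°.
The Moon is waxing (0°–180°), so θ = 108.7° directly.
At 360°/29.530 d per day, 108.7° corresponds to 8.91 days.

8.9 days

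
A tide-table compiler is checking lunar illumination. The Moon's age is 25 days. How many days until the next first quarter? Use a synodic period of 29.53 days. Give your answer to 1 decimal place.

First quarter is 0.25 of the way through the cycle: age 0.25 × 29.53 = 7.383 d.
This lunation's first quarter (7.383 d) has passed, so add one period: 36.913 − 25 = 11.913 days.

11.9 days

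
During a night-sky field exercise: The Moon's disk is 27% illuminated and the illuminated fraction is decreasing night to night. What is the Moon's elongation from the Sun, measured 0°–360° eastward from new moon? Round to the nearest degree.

From f = (1 − cos θ)/2: cos θ = 1 − 2×0.27 = 0.460; arccos → 62.6°.
Waning ⇒ past full, so θ = 360° − 62.6° = 297.4°.

297°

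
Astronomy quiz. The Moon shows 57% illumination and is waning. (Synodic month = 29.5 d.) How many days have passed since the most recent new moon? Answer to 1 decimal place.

Invert f = (1 − cos θ)/2 to get cos θ = 1 − 2(0.57) = -0.140, hence θ₀ = arccos -0.140 = 98.0°.
A waning Moon lies in 180°–360°, so θ = 360° − 98.0° = 262.0°.
Age = 29.5 × 262.0°/360° ≈ 21.47 days.

21.5 days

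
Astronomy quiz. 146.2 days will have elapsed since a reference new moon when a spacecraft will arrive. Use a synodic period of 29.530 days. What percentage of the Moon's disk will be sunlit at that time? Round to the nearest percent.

2%

146.2/29.530 = 4.951 lunations, so 4 complete cycles and 28.08 d into the next.
Elongation θ = 360° × 28.08/29.530 ≈ 342.3°.
With cos θ = 0.953, the lit fraction is (1 − 0.953)/2 ≈ 0.024, so 2%.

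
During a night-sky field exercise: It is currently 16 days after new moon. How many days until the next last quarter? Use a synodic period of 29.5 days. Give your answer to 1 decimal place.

6.1 days

Last quarter is 0.75 of the way through the cycle: age 0.75 × 29.5 = 22.125 d.
So 6.125 days remain (22.125 − 16).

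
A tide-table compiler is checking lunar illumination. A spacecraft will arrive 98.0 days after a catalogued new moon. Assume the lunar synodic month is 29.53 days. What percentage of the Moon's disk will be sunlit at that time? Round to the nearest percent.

98.0 d spans 3 complete synodic months (3 × 29.53 = 88.59 d) plus 9.41 d.
Phase angle: θ = 360°·(9.41 d)/(29.53 d) = 114.7°.
cos 114.7° = (-0.418), so f = (1 − (-0.418))/2 = 0.709, so 71%.

71%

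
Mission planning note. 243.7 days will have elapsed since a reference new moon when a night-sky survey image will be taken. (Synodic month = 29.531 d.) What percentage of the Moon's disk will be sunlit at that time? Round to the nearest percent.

51%

Reduce mod P: 243.7 − 8×29.531 = 7.45 d into the current lunation.
The Moon has covered 7.45/29.531 of its cycle, so θ ≈ 360° × 7.45/29.531 = 90.8°.
cos 90.8° = (-0.015), so f = (1 − (-0.015))/2 = 0.507, so 51%.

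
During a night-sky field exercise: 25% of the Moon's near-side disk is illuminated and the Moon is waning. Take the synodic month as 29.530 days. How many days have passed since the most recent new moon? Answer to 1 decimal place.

24.6 days

Invert f = (1 − cos θ)/2 to get cos θ = 1 − 2(0.25) = 0.500, hence θ₀ = arccos 0.500 = 60.0°.
Waning ⇒ past full, so θ = 360° − 60.0° = 300.0°.
At 360°/29.530 d per day, 300.0° corresponds to 24.61 days.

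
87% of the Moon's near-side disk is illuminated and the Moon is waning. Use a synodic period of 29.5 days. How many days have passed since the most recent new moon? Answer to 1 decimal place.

18.2 days

From f = (1 − cos θ)/2: cos θ = 1 − 2×0.87 = -0.740; arccos → 137.7°.
A waning Moon lies in 180°–360°, so θ = 360° − 137.7° = 222.3°.
That fraction of the synodic month is 222.3/360 × 29.5 d ≈ 18.21 d.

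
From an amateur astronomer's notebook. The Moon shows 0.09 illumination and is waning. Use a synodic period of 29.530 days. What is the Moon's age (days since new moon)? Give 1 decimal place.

26.7 days

Invert f = (1 − cos θ)/2 to get cos θ = 1 − 2(0.09) = 0.820, hence θ₀ = arccos 0.820 = 34.9°.
Waning ⇒ past full, so θ = 360° − 34.9° = 325.1°.
That fraction of the synodic month is 325.1/360 × 29.530 d ≈ 26.67 d.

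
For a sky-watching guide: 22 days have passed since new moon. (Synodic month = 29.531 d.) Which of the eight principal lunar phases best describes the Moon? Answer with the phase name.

last quarter

At 22/29.531 of the cycle, θ ≈ 268° — the last quarter range.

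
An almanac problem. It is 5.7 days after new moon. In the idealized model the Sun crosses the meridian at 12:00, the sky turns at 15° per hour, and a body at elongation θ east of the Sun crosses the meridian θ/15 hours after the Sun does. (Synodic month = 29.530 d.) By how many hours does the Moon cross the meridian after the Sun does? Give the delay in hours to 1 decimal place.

4.6 h

Elongation θ = 360° × 5.7/29.530 ≈ 69.5°.
The Moon trails the Sun by θ/15 = 69.5/15 ≈ 4.63 hours.
So the Moon crosses the meridian 4.63 h after the Sun.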